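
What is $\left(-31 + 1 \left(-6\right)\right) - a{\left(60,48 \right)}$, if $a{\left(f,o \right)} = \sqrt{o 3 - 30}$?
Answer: $-37 - \sqrt{114} \approx -47.677$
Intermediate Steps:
$a{\left(f,o \right)} = \sqrt{-30 + 3 o}$ ($a{\left(f,o \right)} = \sqrt{3 o - 30} = \sqrt{-30 + 3 o}$)
$\left(-31 + 1 \left(-6\right)\right) - a{\left(60,48 \right)} = \left(-31 + 1 \left(-6\right)\right) - \sqrt{-30 + 3 \cdot 48} = \left(-31 - 6\right) - \sqrt{-30 + 144} = -37 - \sqrt{114}$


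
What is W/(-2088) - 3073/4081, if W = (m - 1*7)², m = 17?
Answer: -243733/304326 ≈ -0.80089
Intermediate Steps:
W = 100 (W = (17 - 1*7)² = (17 - 7)² = 10² = 100)
W/(-2088) - 3073/4081 = 100/(-2088) - 3073/4081 = 100*(-1/2088) - 3073*1/4081 = -25/522 - 439/583 = -243733/304326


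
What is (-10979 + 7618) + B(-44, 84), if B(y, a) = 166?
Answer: -3195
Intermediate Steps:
(-10979 + 7618) + B(-44, 84) = (-10979 + 7618) + 166 = -3361 + 166 = -3195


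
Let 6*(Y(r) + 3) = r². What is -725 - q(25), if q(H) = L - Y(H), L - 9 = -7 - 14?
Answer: -3671/6 ≈ -611.83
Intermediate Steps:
Y(r) = -3 + r²/6
L = -12 (L = 9 + (-7 - 14) = 9 - 21 = -12)
q(H) = -9 - H²/6 (q(H) = -12 - (-3 + H²/6) = -12 + (3 - H²/6) = -9 - H²/6)
-725 - q(25) = -725 - (-9 - ⅙*25²) = -725 - (-9 - ⅙*625) = -725 - (-9 - 625/6) = -725 - 1*(-679/6) = -725 + 679/6 = -3671/6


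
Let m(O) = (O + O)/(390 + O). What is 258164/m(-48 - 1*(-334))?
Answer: 3356132/11 ≈ 3.0510e+5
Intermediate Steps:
m(O) = 2*O/(390 + O) (m(O) = (2*O)/(390 + O) = 2*O/(390 + O))
258164/m(-48 - 1*(-334)) = 258164/((2*(-48 - 1*(-334))/(390 + (-48 - 1*(-334))))) = 258164/((2*(-48 + 334)/(390 + (-48 + 334)))) = 258164/((2*286/(390 + 286))) = 258164/((2*286/676)) = 258164/((2*286*(1/676))) = 258164/(11/13) = 258164*(13/11) = 3356132/11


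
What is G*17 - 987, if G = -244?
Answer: -5135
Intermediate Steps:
G*17 - 987 = -244*17 - 987 = -4148 - 987 = -5135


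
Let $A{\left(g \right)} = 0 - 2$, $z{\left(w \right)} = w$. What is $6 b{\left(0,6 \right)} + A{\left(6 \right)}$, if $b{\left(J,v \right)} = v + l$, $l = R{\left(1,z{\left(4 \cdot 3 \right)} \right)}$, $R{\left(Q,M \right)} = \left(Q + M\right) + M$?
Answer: $184$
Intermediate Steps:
$R{\left(Q,M \right)} = Q + 2 M$ ($R{\left(Q,M \right)} = \left(M + Q\right) + M = Q + 2 M$)
$l = 25$ ($l = 1 + 2 \cdot 4 \cdot 3 = 1 + 2 \cdot 12 = 1 + 24 = 25$)
$A{\left(g \right)} = -2$
$b{\left(J,v \right)} = 25 + v$ ($b{\left(J,v \right)} = v + 25 = 25 + v$)
$6 b{\left(0,6 \right)} + A{\left(6 \right)} = 6 \left(25 + 6\right) - 2 = 6 \cdot 31 - 2 = 186 - 2 = 184$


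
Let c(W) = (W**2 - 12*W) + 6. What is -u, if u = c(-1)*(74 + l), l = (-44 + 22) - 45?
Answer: -133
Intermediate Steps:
l = -67 (l = -22 - 45 = -67)
c(W) = 6 + W**2 - 12*W
u = 133 (u = (6 + (-1)**2 - 12*(-1))*(74 - 67) = (6 + 1 + 12)*7 = 19*7 = 133)
-u = -1*133 = -133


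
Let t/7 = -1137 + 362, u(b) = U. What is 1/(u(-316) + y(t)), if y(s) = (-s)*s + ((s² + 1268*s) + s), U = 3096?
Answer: -1/6881229 ≈ -1.4532e-7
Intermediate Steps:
u(b) = 3096
t = -5425 (t = 7*(-1137 + 362) = 7*(-775) = -5425)
y(s) = 1269*s (y(s) = -s² + (s² + 1269*s) = 1269*s)
1/(u(-316) + y(t)) = 1/(3096 + 1269*(-5425)) = 1/(3096 - 6884325) = 1/(-6881229) = -1/6881229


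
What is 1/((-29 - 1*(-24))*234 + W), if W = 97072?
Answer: 1/95902 ≈ 1.0427e-5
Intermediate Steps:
1/((-29 - 1*(-24))*234 + W) = 1/((-29 - 1*(-24))*234 + 97072) = 1/((-29 + 24)*234 + 97072) = 1/(-5*234 + 97072) = 1/(-1170 + 97072) = 1/95902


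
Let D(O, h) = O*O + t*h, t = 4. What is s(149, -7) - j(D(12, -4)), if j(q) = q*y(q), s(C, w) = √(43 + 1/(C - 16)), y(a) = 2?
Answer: -256 + 2*√190190/133 ≈ -249.44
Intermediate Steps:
D(O, h) = O² + 4*h (D(O, h) = O*O + 4*h = O² + 4*h)
s(C, w) = √(43 + 1/(-16 + C))
j(q) = 2*q (j(q) = q*2 = 2*q)
s(149, -7) - j(D(12, -4)) = √((-687 + 43*149)/(-16 + 149)) - 2*(12² + 4*(-4)) = √((-687 + 6407)/133) - 2*(144 - 16) = √((1/133)*5720) - 2*128 = √(5720/133) - 1*256 = 2*√190190/133 - 256 = -256 + 2*√190190/133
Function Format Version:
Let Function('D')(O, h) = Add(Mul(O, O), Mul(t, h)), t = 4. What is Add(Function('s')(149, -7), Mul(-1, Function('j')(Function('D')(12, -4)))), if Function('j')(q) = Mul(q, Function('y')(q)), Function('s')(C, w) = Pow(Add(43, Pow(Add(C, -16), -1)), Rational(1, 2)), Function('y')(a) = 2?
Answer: Add(-256, Mul(Rational(2, 133), Pow(190190, Rational(1, 2)))) ≈ -249.44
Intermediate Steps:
Function('D')(O, h) = Add(Pow(O, 2), Mul(4, h)) (Function('D')(O, h) = Add(Mul(O, O), Mul(4, h)) = Add(Pow(O, 2), Mul(4, h)))
Function('s')(C, w) = Pow(Add(43, Pow(Add(-16, C), -1)), Rational(1, 2))
Function('j')(q) = Mul(2, q) (Function('j')(q) = Mul(q, 2) = Mul(2, q))
Add(Function('s')(149, -7), Mul(-1, Function('j')(Function('D')(12, -4)))) = Add(Pow(Mul(Pow(Add(-16, 149), -1), Add(-687, Mul(43, 149))), Rational(1, 2)), Mul(-1, Mul(2, Add(Pow(12, 2), Mul(4, -4))))) = Add(Pow(Mul(Pow(133, -1), Add(-687, 6407)), Rational(1, 2)), Mul(-1, Mul(2, Add(144, -16)))) = Add(Pow(Mul(Rational(1, 133), 5720), Rational(1, 2)), Mul(-1, Mul(2, 128))) = Add(Pow(Rational(5720, 133), Rational(1, 2)), Mul(-1, 256)) = Add(Mul(Rational(2, 133), Pow(190190, Rational(1, 2))), -256) = Add(-256, Mul(Rational(2, 133), Pow(190190, Rational(1, 2))))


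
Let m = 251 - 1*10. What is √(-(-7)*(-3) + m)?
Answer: 2*√55 ≈ 14.832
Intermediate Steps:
m = 241 (m = 251 - 10 = 241)
√(-(-7)*(-3) + m) = √(-(-7)*(-3) + 241) = √(-1*21 + 241) = √(-21 + 241) = √220 = 2*√55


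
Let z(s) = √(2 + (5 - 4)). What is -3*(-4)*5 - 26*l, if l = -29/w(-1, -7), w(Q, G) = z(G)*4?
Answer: 60 + 377*√3/6 ≈ 168.83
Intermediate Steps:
z(s) = √3 (z(s) = √(2 + 1) = √3)
w(Q, G) = 4*√3 (w(Q, G) = √3*4 = 4*√3)
l = -29*√3/12 ≈ -4.1858
-3*(-4)*5 - 26*l = -3*(-4)*5 - (-377)*√3/6 = 12*5 + 377*√3/6 = 60 + 377*√3/6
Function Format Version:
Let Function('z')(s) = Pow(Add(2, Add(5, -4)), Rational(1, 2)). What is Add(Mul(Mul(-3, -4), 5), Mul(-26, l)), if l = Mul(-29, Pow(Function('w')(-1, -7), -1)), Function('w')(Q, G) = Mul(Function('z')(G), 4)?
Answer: Add(60, Mul(Rational(377, 6), Pow(3, Rational(1, 2)))) ≈ 168.83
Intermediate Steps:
Function('z')(s) = Pow(3, Rational(1, 2)) (Function('z')(s) = Pow(Add(2, 1), Rational(1, 2)) = Pow(3, Rational(1, 2)))
Function('w')(Q, G) = Mul(4, Pow(3, Rational(1, 2))) (Function('w')(Q, G) = Mul(Pow(3, Rational(1, 2)), 4) = Mul(4, Pow(3, Rational(1, 2))))
l = Mul(Rational(-29, 12), Pow(3, Rational(1, 2))) (l = Mul(-29, Pow(Mul(4, Pow(3, Rational(1, 2))), -1)) = Mul(-29, Mul(Rational(1, 12), Pow(3, Rational(1, 2)))) = Mul(Rational(-29, 12), Pow(3, Rational(1, 2))) ≈ -4.1858)
Add(Mul(Mul(-3, -4), 5), Mul(-26, l)) = Add(Mul(Mul(-3, -4), 5), Mul(-26, Mul(Rational(-29, 12), Pow(3, Rational(1, 2))))) = Add(Mul(12, 5), Mul(Rational(377, 6), Pow(3, Rational(1, 2)))) = Add(60, Mul(Rational(377, 6), Pow(3, Rational(1, 2))))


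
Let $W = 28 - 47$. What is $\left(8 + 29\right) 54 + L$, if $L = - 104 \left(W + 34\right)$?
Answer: $438$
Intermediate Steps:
$W = -19$ ($W = 28 - 47 = -19$)
$L = -1560$ ($L = - 104 \left(-19 + 34\right) = \left(-104\right) 15 = -1560$)
$\left(8 + 29\right) 54 + L = \left(8 + 29\right) 54 - 1560 = 37 \cdot 54 - 1560 = 1998 - 1560 = 438$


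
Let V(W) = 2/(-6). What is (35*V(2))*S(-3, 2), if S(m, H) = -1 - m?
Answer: -70/3 ≈ -23.333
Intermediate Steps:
V(W) = -⅓ (V(W) = 2*(-⅙) = -⅓)
(35*V(2))*S(-3, 2) = (35*(-⅓))*(-1 - 1*(-3)) = -35*(-1 + 3)/3 = -35/3*2 = -70/3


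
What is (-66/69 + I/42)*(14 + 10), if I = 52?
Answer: 1088/161 ≈ 6.7578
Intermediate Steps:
(-66/69 + I/42)*(14 + 10) = (-66/69 + 52/42)*(14 + 10) = (-66*1/69 + 52*(1/42))*24 = (-22/23 + 26/21)*24 = (136/483)*24 = 1088/161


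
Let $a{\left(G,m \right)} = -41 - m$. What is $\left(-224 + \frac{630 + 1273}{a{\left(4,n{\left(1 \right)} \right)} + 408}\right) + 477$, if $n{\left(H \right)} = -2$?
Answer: $\frac{95260}{369} \approx 258.16$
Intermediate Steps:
$\left(-224 + \frac{630 + 1273}{a{\left(4,n{\left(1 \right)} \right)} + 408}\right) + 477 = \left(-224 + \frac{630 + 1273}{\left(-41 - -2\right) + 408}\right) + 477 = \left(-224 + \frac{1903}{\left(-41 + 2\right) + 408}\right) + 477 = \left(-224 + \frac{1903}{-39 + 408}\right) + 477 = \left(-224 + \frac{1903}{369}\right) + 477 = - \frac{80753}{369} + 477 = \frac{95260}{369}$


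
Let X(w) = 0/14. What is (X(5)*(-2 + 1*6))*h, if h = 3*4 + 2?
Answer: 0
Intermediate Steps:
X(w) = 0 (X(w) = 0*(1/14) = 0)
h = 14 (h = 12 + 2 = 14)
(X(5)*(-2 + 1*6))*h = (0*(-2 + 1*6))*14 = (0*(-2 + 6))*14 = (0*4)*14 = 0*14 = 0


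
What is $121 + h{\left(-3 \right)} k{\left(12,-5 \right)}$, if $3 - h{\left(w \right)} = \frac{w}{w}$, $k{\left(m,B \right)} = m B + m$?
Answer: $25$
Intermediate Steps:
$k{\left(m,B \right)} = m + B m$ ($k{\left(m,B \right)} = B m + m = m + B m$)
$h{\left(w \right)} = 2$ ($h{\left(w \right)} = 3 - \frac{w}{w} = 3 - 1 = 2$)
$121 + h{\left(-3 \right)} k{\left(12,-5 \right)} = 121 + 2 \cdot 12 \left(1 - 5\right) = 121 + 2 \cdot 12 \left(-4\right) = 121 + 2 \left(-48\right) = 121 - 96 = 25$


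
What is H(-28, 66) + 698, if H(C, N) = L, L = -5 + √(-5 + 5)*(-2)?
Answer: 693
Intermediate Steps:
L = -5 (L = -5 + √0*(-2) = -5 + 0*(-2) = -5 + 0 = -5)
H(C, N) = -5
H(-28, 66) + 698 = -5 + 698 = 693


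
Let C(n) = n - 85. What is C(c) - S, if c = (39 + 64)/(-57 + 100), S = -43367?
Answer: 1861229/43 ≈ 43284.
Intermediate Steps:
c = 103/43 ≈ 2.3953
C(n) = -85 + n
C(c) - S = (-85 + 103/43) - 1*(-43367) = -3552/43 + 43367 = 1861229/43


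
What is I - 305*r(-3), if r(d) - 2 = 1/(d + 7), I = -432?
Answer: -4473/4 ≈ -1118.3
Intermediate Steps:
r(d) = 2 + 1/(7 + d) (r(d) = 2 + 1/(d + 7) = 2 + 1/(7 + d))
I - 305*r(-3) = -432 - 305*(15 + 2*(-3))/(7 - 3) = -432 - 305*(15 - 6)/4 = -432 - 305*9/4 = -432 - 2745/4 = -4473/4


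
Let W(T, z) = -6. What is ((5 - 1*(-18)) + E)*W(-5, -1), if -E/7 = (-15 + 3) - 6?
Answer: -894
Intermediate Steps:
E = 126 (E = -7*((-15 + 3) - 6) = -7*(-12 - 6) = -7*(-18) = 126)
((5 - 1*(-18)) + E)*W(-5, -1) = ((5 - 1*(-18)) + 126)*(-6) = ((5 + 18) + 126)*(-6) = (23 + 126)*(-6) = 149*(-6) = -894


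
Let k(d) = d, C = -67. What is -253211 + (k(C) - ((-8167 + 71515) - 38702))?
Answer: -277924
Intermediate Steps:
-253211 + (k(C) - ((-8167 + 71515) - 38702)) = -253211 + (-67 - ((-8167 + 71515) - 38702)) = -253211 + (-67 - (63348 - 38702)) = -253211 + (-67 - 1*24646) = -253211 + (-67 - 24646) = -253211 - 24713 = -277924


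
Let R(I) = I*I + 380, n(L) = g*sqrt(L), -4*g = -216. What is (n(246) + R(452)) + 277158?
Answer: 481842 + 54*sqrt(246) ≈ 4.8269e+5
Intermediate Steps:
g = 54 (g = -1/4*(-216) = 54)
n(L) = 54*sqrt(L)
R(I) = 380 + I**2 (R(I) = I**2 + 380 = 380 + I**2)
(n(246) + R(452)) + 277158 = (54*sqrt(246) + (380 + 452**2)) + 277158 = (54*sqrt(246) + (380 + 204304)) + 277158 = (54*sqrt(246) + 204684) + 277158 = (204684 + 54*sqrt(246)) + 277158 = 481842 + 54*sqrt(246)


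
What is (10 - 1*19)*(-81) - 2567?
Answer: -1838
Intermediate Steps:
(10 - 1*19)*(-81) - 2567 = (10 - 19)*(-81) - 2567 = -9*(-81) - 2567 = 729 - 2567 = -1838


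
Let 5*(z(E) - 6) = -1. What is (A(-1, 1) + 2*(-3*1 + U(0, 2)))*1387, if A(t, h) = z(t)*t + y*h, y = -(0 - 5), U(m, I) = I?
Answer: -19418/5 ≈ -3883.6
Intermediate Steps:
y = 5 (y = -1*(-5) = 5)
z(E) = 29/5 (z(E) = 6 + (1/5)*(-1) = 6 - 1/5 = 29/5)
A(t, h) = 5*h + 29*t/5 (A(t, h) = 29*t/5 + 5*h = 5*h + 29*t/5)
(A(-1, 1) + 2*(-3*1 + U(0, 2)))*1387 = ((5*1 + (29/5)*(-1)) + 2*(-3*1 + 2))*1387 = ((5 - 29/5) + 2*(-3 + 2))*1387 = (-4/5 + 2*(-1))*1387 = (-4/5 - 2)*1387 = -14/5*1387 = -19418/5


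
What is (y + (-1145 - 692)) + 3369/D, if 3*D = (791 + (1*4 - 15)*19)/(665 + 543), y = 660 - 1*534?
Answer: 1868909/97 ≈ 19267.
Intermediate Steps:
y = 126 (y = 660 - 534 = 126)
D = 97/604 (D = ((791 + (1*4 - 15)*19)/(665 + 543))/3 = ((791 + (4 - 15)*19)/1208)/3 = ((791 - 11*19)*(1/1208))/3 = ((791 - 209)*(1/1208))/3 = (582*(1/1208))/3 = (⅓)*(291/604) = 97/604 ≈ 0.16060)
(y + (-1145 - 692)) + 3369/D = (126 + (-1145 - 692)) + 3369/(97/604) = (126 - 1837) + 3369*(604/97) = -1711 + 2034876/97 = 1868909/97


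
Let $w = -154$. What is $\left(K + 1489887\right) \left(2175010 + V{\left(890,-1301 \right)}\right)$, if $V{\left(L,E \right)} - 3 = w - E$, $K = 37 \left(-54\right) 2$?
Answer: $3233536558560$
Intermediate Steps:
$K = -3996$ ($K = \left(-1998\right) 2 = -3996$)
$V{\left(L,E \right)} = -151 - E$ ($V{\left(L,E \right)} = 3 - \left(154 + E\right) = -151 - E$)
$\left(K + 1489887\right) \left(2175010 + V{\left(890,-1301 \right)}\right) = \left(-3996 + 1489887\right) \left(2175010 - -1150\right) = 1485891 \left(2175010 + \left(-151 + 1301\right)\right) = 1485891 \left(2175010 + 1150\right) = 1485891 \cdot 2176160 = 3233536558560$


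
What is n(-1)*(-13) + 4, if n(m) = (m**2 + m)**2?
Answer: 4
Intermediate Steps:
n(m) = (m + m**2)**2
n(-1)*(-13) + 4 = ((-1)**2*(1 - 1)**2)*(-13) + 4 = (1*0**2)*(-13) + 4 = (1*0)*(-13) + 4 = 0*(-13) + 4 = 0 + 4 = 4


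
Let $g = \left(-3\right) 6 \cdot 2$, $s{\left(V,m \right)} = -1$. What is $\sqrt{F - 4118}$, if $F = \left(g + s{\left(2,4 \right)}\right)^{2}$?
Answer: $i \sqrt{2749} \approx 52.431 i$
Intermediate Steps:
$g = -36$ ($g = \left(-18\right) 2 = -36$)
$F = 1369$ ($F = \left(-36 - 1\right)^{2} = \left(-37\right)^{2} = 1369$)
$\sqrt{F - 4118} = \sqrt{1369 - 4118} = \sqrt{-2749} = i \sqrt{2749}$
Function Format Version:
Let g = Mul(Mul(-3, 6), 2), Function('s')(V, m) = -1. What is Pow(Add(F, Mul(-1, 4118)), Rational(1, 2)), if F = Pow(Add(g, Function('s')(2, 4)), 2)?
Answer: Mul(I, Pow(2749, Rational(1, 2))) ≈ Mul(52.431, I)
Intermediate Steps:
g = -36 (g = Mul(-18, 2) = -36)
F = 1369 (F = Pow(Add(-36, -1), 2) = Pow(-37, 2) = 1369)
Pow(Add(F, Mul(-1, 4118)), Rational(1, 2)) = Pow(Add(1369, Mul(-1, 4118)), Rational(1, 2)) = Pow(Add(1369, -4118), Rational(1, 2)) = Pow(-2749, Rational(1, 2)) = Mul(I, Pow(2749, Rational(1, 2)))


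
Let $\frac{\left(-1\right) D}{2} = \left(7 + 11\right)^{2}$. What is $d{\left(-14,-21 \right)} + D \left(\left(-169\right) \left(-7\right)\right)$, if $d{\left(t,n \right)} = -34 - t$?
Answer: $-766604$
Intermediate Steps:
$D = -648$ ($D = - 2 \left(7 + 11\right)^{2} = - 2 \cdot 18^{2} = \left(-2\right) 324 = -648$)
$d{\left(-14,-21 \right)} + D \left(\left(-169\right) \left(-7\right)\right) = \left(-34 - -14\right) - 648 \left(\left(-169\right) \left(-7\right)\right) = \left(-34 + 14\right) - 766584 = -20 - 766584 = -766604$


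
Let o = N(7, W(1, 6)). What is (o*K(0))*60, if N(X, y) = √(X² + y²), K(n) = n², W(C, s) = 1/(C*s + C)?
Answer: 0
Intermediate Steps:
W(C, s) = 1/(C + C*s)
o = √2402/7 (o = √(7² + (1/(1*(1 + 6)))²) = √(49 + (1/7)²) = √(49 + (1*(⅐))²) = √(49 + (⅐)²) = √(49 + 1/49) = √(2402/49) = √2402/7 ≈ 7.0015)
(o*K(0))*60 = ((√2402/7)*0²)*60 = ((√2402/7)*0)*60 = 0*60 = 0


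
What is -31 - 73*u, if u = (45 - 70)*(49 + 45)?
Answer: 171519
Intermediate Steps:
u = -2350 (u = -25*94 = -2350)
-31 - 73*u = -31 - 73*(-2350) = -31 + 171550 = 171519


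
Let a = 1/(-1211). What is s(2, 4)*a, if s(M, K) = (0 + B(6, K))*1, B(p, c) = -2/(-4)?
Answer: -1/2422 ≈ -0.00041288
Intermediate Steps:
B(p, c) = ½ (B(p, c) = -2*(-¼) = ½)
s(M, K) = ½ (s(M, K) = (0 + ½)*1 = (½)*1 = ½)
a = -1/1211 ≈ -0.00082576
s(2, 4)*a = (½)*(-1/1211) = -1/2422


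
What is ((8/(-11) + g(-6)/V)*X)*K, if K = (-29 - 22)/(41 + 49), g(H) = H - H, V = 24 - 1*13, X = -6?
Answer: -136/55 ≈ -2.4727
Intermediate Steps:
V = 11 (V = 24 - 13 = 11)
g(H) = 0
K = -17/30 (K = -51/90 = -51*1/90 = -17/30 ≈ -0.56667)
((8/(-11) + g(-6)/V)*X)*K = ((8/(-11) + 0/11)*(-6))*(-17/30) = ((8*(-1/11) + 0*(1/11))*(-6))*(-17/30) = ((-8/11 + 0)*(-6))*(-17/30) = -8/11*(-6)*(-17/30) = (48/11)*(-17/30) = -136/55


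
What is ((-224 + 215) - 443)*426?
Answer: -192552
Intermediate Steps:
((-224 + 215) - 443)*426 = (-9 - 443)*426 = -452*426 = -192552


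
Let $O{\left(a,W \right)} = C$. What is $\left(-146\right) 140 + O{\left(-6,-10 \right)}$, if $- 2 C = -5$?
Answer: $- \frac{40875}{2} \approx -20438.0$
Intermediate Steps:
$C = \frac{5}{2}$ ($C = \left(- \frac{1}{2}\right) \left(-5\right) = \frac{5}{2} \approx 2.5$)
$O{\left(a,W \right)} = \frac{5}{2}$
$\left(-146\right) 140 + O{\left(-6,-10 \right)} = \left(-146\right) 140 + \frac{5}{2} = -20440 + \frac{5}{2} = - \frac{40875}{2}$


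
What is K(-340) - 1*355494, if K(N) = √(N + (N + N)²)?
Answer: -355494 + 6*√12835 ≈ -3.5481e+5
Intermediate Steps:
K(N) = √(N + 4*N²) (K(N) = √(N + (2*N)²) = √(N + 4*N²))
K(-340) - 1*355494 = √(-340*(1 + 4*(-340))) - 1*355494 = √(-340*(1 - 1360)) - 355494 = √(-340*(-1359)) - 355494 = √462060 - 355494 = 6*√12835 - 355494 = -355494 + 6*√12835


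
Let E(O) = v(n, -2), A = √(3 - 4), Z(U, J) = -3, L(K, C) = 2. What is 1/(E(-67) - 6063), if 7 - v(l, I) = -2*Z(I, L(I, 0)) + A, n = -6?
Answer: -6062/36747845 + I/36747845 ≈ -0.00016496 + 2.7212e-8*I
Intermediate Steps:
A = I (A = √(-1) = I ≈ 1.0*I)
v(l, I) = 1 - I (v(l, I) = 7 - (-2*(-3) + I) = 7 - (6 + I) = 7 + (-6 - I) = 1 - I)
E(O) = 1 - I
1/(E(-67) - 6063) = 1/((1 - I) - 6063) = 1/(-6062 - I) = (-6062 + I)/36747845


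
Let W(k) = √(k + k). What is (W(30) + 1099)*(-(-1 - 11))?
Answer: 13188 + 24*√15 ≈ 13281.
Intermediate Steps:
W(k) = √2*√k (W(k) = √(2*k) = √2*√k)
(W(30) + 1099)*(-(-1 - 11)) = (√2*√30 + 1099)*(-(-1 - 11)) = (2*√15 + 1099)*(-1*(-12)) = (1099 + 2*√15)*12 = 13188 + 24*√15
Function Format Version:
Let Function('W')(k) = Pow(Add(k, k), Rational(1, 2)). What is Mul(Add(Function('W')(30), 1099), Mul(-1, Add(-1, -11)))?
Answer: Add(13188, Mul(24, Pow(15, Rational(1, 2)))) ≈ 13281.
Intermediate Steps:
Function('W')(k) = Mul(Pow(2, Rational(1, 2)), Pow(k, Rational(1, 2))) (Function('W')(k) = Pow(Mul(2, k), Rational(1, 2)) = Mul(Pow(2, Rational(1, 2)), Pow(k, Rational(1, 2))))
Mul(Add(Function('W')(30), 1099), Mul(-1, Add(-1, -11))) = Mul(Add(Mul(Pow(2, Rational(1, 2)), Pow(30, Rational(1, 2))), 1099), Mul(-1, Add(-1, -11))) = Mul(Add(Mul(2, Pow(15, Rational(1, 2))), 1099), Mul(-1, -12)) = Mul(Add(1099, Mul(2, Pow(15, Rational(1, 2)))), 12) = Add(13188, Mul(24, Pow(15, Rational(1, 2))))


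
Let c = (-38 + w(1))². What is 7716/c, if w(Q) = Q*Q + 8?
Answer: 7716/841 ≈ 9.1748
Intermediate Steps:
w(Q) = 8 + Q² (w(Q) = Q² + 8 = 8 + Q²)
c = 841 (c = (-38 + (8 + 1²))² = (-38 + (8 + 1))² = (-38 + 9)² = (-29)² = 841)
7716/c = 7716/841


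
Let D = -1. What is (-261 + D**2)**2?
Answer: 67600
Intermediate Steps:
(-261 + D**2)**2 = (-261 + (-1)**2)**2 = (-261 + 1)**2 = (-260)**2 = 67600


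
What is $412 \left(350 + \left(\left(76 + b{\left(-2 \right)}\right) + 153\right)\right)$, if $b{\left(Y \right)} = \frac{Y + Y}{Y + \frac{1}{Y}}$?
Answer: $\frac{1196036}{5} \approx 2.3921 \cdot 10^{5}$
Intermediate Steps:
$b{\left(Y \right)} = \frac{2 Y}{Y + \frac{1}{Y}}$
$412 \left(350 + \left(\left(76 + b{\left(-2 \right)}\right) + 153\right)\right) = 412 \left(350 + \left(\left(76 + \frac{2 \left(-2\right)^{2}}{1 + \left(-2\right)^{2}}\right) + 153\right)\right) = 412 \left(350 + \left(\left(76 + 2 \cdot 4 \frac{1}{1 + 4}\right) + 153\right)\right) = 412 \left(350 + \left(\left(76 + 2 \cdot 4 \cdot \frac{1}{5}\right) + 153\right)\right) = 412 \left(350 + \left(\left(76 + \frac{8}{5}\right) + 153\right)\right) = 412 \left(350 + \left(\frac{388}{5} + 153\right)\right) = 412 \left(350 + \frac{1153}{5}\right) = 412 \cdot \frac{2903}{5} = \frac{1196036}{5}$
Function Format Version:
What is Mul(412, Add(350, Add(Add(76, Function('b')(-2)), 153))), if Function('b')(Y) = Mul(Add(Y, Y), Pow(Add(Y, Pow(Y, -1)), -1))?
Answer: Rational(1196036, 5) ≈ 2.3921e+5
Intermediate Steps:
Function('b')(Y) = Mul(2, Y, Pow(Add(Y, Pow(Y, -1)), -1)) (Function('b')(Y) = Mul(Mul(2, Y), Pow(Add(Y, Pow(Y, -1)), -1)) = Mul(2, Y, Pow(Add(Y, Pow(Y, -1)), -1)))
Mul(412, Add(350, Add(Add(76, Function('b')(-2)), 153))) = Mul(412, Add(350, Add(Add(76, Mul(2, Pow(-2, 2), Pow(Add(1, Pow(-2, 2)), -1))), 153))) = Mul(412, Add(350, Add(Add(76, Mul(2, 4, Pow(Add(1, 4), -1))), 153))) = Mul(412, Add(350, Add(Add(76, Mul(2, 4, Pow(5, -1))), 153))) = Mul(412, Add(350, Add(Add(76, Mul(2, 4, Rational(1, 5))), 153))) = Mul(412, Add(350, Add(Add(76, Rational(8, 5)), 153))) = Mul(412, Add(350, Add(Rational(388, 5), 153))) = Mul(412, Add(350, Rational(1153, 5))) = Mul(412, Rational(2903, 5)) = Rational(1196036, 5)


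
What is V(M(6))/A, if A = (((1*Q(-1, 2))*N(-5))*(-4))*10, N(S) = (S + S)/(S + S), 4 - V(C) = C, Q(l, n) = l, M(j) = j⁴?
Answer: -323/10 ≈ -32.300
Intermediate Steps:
V(C) = 4 - C
N(S) = 1 (N(S) = (2*S)/((2*S)) = (2*S)*(1/(2*S)) = 1)
A = 40 (A = (((1*(-1))*1)*(-4))*10 = (-1*1*(-4))*10 = -1*(-4)*10 = 4*10 = 40)
V(M(6))/A = (4 - 1*6⁴)/40 = (4 - 1*1296)*(1/40) = (4 - 1296)*(1/40) = -1292*1/40 = -323/10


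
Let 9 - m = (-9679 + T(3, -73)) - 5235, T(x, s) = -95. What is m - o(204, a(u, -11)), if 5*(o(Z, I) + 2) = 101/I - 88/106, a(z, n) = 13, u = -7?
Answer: 51739119/3445 ≈ 15019.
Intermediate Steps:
m = 15018 (m = 9 - ((-9679 - 95) - 5235) = 9 - (-9774 - 5235) = 9 - 1*(-15009) = 9 + 15009 = 15018)
o(Z, I) = -574/265 + 101/(5*I) (o(Z, I) = -2 + (101/I - 88/106)/5 = -2 + (101/I - 88*1/106)/5 = -2 + (101/I - 44/53)/5 = -2 + (-44/53 + 101/I)/5 = -2 + (-44/265 + 101/(5*I)) = -574/265 + 101/(5*I))
m - o(204, a(u, -11)) = 15018 - (5353 - 574*13)/(265*13) = 15018 - (5353 - 7462)/(265*13) = 15018 - (-2109)/(265*13) = 15018 - 1*(-2109/3445) = 15018 + 2109/3445 = 51739119/3445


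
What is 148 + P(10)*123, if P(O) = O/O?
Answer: 271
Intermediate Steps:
P(O) = 1
148 + P(10)*123 = 148 + 1*123 = 148 + 123 = 271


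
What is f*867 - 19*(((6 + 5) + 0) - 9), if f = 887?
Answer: 768991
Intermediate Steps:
f*867 - 19*(((6 + 5) + 0) - 9) = 887*867 - 19*(((6 + 5) + 0) - 9) = 769029 - 19*((11 + 0) - 9) = 769029 - 19*(11 - 9) = 769029 - 19*2 = 769029 - 38 = 768991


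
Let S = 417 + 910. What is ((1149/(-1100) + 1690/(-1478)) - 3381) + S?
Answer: -1671475211/812900 ≈ -2056.2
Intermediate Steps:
S = 1327
((1149/(-1100) + 1690/(-1478)) - 3381) + S = ((1149/(-1100) + 1690/(-1478)) - 3381) + 1327 = ((1149*(-1/1100) + 1690*(-1/1478)) - 3381) + 1327 = ((-1149/1100 - 845/739) - 3381) + 1327 = (-1778611/812900 - 3381) + 1327 = -2750193511/812900 + 1327 = -1671475211/812900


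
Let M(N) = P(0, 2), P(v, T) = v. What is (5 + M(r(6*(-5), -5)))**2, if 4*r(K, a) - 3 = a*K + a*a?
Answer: 25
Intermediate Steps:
r(K, a) = 3/4 + a**2/4 + K*a/4 (r(K, a) = 3/4 + (a*K + a*a)/4 = 3/4 + (K*a + a**2)/4 = 3/4 + (a**2 + K*a)/4 = 3/4 + (a**2/4 + K*a/4) = 3/4 + a**2/4 + K*a/4)
M(N) = 0
(5 + M(r(6*(-5), -5)))**2 = (5 + 0)**2 = 5**2 = 25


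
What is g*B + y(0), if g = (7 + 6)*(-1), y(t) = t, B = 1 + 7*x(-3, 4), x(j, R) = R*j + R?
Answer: 715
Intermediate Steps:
x(j, R) = R + R*j
B = -55 (B = 1 + 7*(4*(1 - 3)) = 1 + 7*(4*(-2)) = 1 + 7*(-8) = 1 - 56 = -55)
g = -13 (g = 13*(-1) = -13)
g*B + y(0) = -13*(-55) + 0 = 715 + 0 = 715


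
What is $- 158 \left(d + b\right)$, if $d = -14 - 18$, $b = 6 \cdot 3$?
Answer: $2212$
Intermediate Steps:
$b = 18$
$d = -32$ ($d = -14 - 18 = -32$)
$- 158 \left(d + b\right) = - 158 \left(-32 + 18\right) = \left(-158\right) \left(-14\right) = 2212$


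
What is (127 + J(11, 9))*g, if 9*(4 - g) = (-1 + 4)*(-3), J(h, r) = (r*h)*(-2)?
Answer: -355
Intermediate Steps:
J(h, r) = -2*h*r (J(h, r) = (h*r)*(-2) = -2*h*r)
g = 5 (g = 4 - (-1 + 4)*(-3)/9 = 4 - (-3)/3 = 4 - ⅑*(-9) = 4 + 1 = 5)
(127 + J(11, 9))*g = (127 - 2*11*9)*5 = (127 - 198)*5 = -71*5 = -355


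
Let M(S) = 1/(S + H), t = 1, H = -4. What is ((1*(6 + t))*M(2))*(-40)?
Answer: 140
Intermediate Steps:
M(S) = 1/(-4 + S) (M(S) = 1/(S - 4) = 1/(-4 + S))
((1*(6 + t))*M(2))*(-40) = ((1*(6 + 1))/(-4 + 2))*(-40) = ((1*7)/(-2))*(-40) = (7*(-1/2))*(-40) = -7/2*(-40) = 140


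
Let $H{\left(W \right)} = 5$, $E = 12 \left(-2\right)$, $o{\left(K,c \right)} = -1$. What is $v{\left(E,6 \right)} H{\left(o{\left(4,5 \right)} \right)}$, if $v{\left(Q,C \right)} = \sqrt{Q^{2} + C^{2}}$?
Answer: $30 \sqrt{17} \approx 123.69$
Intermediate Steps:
$E = -24$
$v{\left(Q,C \right)} = \sqrt{C^{2} + Q^{2}}$
$v{\left(E,6 \right)} H{\left(o{\left(4,5 \right)} \right)} = \sqrt{6^{2} + \left(-24\right)^{2}} \cdot 5 = \sqrt{36 + 576} \cdot 5 = \sqrt{612} \cdot 5 = 6 \sqrt{17} \cdot 5 = 30 \sqrt{17}$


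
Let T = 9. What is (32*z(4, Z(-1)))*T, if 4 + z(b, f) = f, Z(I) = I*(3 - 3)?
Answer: -1152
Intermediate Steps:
Z(I) = 0 (Z(I) = I*0 = 0)
z(b, f) = -4 + f
(32*z(4, Z(-1)))*T = (32*(-4 + 0))*9 = (32*(-4))*9 = -128*9 = -1152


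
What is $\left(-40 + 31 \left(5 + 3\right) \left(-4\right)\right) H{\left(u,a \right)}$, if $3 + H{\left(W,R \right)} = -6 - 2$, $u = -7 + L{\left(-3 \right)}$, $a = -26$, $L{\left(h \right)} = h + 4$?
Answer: $11352$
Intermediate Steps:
$L{\left(h \right)} = 4 + h$
$u = -6$ ($u = -7 + \left(4 - 3\right) = -7 + 1 = -6$)
$H{\left(W,R \right)} = -11$ ($H{\left(W,R \right)} = -3 - 8 = -11$)
$\left(-40 + 31 \left(5 + 3\right) \left(-4\right)\right) H{\left(u,a \right)} = \left(-40 + 31 \left(5 + 3\right) \left(-4\right)\right) \left(-11\right) = \left(-40 + 31 \cdot 8 \left(-4\right)\right) \left(-11\right) = \left(-40 + 31 \left(-32\right)\right) \left(-11\right) = \left(-40 - 992\right) \left(-11\right) = \left(-1032\right) \left(-11\right) = 11352$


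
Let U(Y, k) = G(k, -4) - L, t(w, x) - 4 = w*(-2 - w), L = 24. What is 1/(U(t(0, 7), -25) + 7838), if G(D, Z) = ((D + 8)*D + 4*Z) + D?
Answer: 1/8198 ≈ 0.00012198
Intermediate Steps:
G(D, Z) = D + 4*Z + D*(8 + D) (G(D, Z) = ((8 + D)*D + 4*Z) + D = (D*(8 + D) + 4*Z) + D = (4*Z + D*(8 + D)) + D = D + 4*Z + D*(8 + D))
t(w, x) = 4 + w*(-2 - w)
U(Y, k) = -40 + k² + 9*k (U(Y, k) = (k² + 4*(-4) + 9*k) - 1*24 = (k² - 16 + 9*k) - 24 = (-16 + k² + 9*k) - 24 = -40 + k² + 9*k)
1/(U(t(0, 7), -25) + 7838) = 1/((-40 + (-25)² + 9*(-25)) + 7838) = 1/((-40 + 625 - 225) + 7838) = 1/(360 + 7838) = 1/8198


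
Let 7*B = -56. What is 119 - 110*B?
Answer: 999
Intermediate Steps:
B = -8 (B = (⅐)*(-56) = -8)
119 - 110*B = 119 - 110*(-8) = 119 + 880 = 999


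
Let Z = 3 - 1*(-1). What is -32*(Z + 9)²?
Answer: -5408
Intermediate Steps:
Z = 4 (Z = 3 + 1 = 4)
-32*(Z + 9)² = -32*(4 + 9)² = -32*13² = -32*169 = -5408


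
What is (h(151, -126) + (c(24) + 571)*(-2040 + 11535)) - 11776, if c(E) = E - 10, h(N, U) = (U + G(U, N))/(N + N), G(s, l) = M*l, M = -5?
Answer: 1673924417/302 ≈ 5.5428e+6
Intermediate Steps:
G(s, l) = -5*l
h(N, U) = (U - 5*N)/(2*N) (h(N, U) = (U - 5*N)/(N + N) = (U - 5*N)/((2*N)) = (U - 5*N)*(1/(2*N)) = (U - 5*N)/(2*N))
c(E) = -10 + E
(h(151, -126) + (c(24) + 571)*(-2040 + 11535)) - 11776 = ((½)*(-126 - 5*151)/151 + ((-10 + 24) + 571)*(-2040 + 11535)) - 11776 = ((½)*(1/151)*(-126 - 755) + (14 + 571)*9495) - 11776 = ((½)*(1/151)*(-881) + 585*9495) - 11776 = (-881/302 + 5554575) - 11776 = 1677480769/302 - 11776 = 1673924417/302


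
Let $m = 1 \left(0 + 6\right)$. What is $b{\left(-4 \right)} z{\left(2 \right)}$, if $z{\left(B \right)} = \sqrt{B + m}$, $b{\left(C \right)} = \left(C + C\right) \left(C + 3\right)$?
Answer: $16 \sqrt{2} \approx 22.627$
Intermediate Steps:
$b{\left(C \right)} = 2 C \left(3 + C\right)$
$m = 6$ ($m = 1 \cdot 6 = 6$)
$z{\left(B \right)} = \sqrt{6 + B}$ ($z{\left(B \right)} = \sqrt{B + 6} = \sqrt{6 + B}$)
$b{\left(-4 \right)} z{\left(2 \right)} = 2 \left(-4\right) \left(3 - 4\right) \sqrt{6 + 2} = 2 \left(-4\right) \left(-1\right) \sqrt{8} = 8 \cdot 2 \sqrt{2} = 16 \sqrt{2}$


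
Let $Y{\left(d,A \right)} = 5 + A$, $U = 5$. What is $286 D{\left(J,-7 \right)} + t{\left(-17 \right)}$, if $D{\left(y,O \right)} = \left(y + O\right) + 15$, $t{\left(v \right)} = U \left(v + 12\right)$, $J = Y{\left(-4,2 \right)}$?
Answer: $4265$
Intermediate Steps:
$J = 7$ ($J = 5 + 2 = 7$)
$t{\left(v \right)} = 60 + 5 v$ ($t{\left(v \right)} = 5 \left(v + 12\right) = 5 \left(12 + v\right) = 60 + 5 v$)
$D{\left(y,O \right)} = 15 + O + y$ ($D{\left(y,O \right)} = \left(O + y\right) + 15 = 15 + O + y$)
$286 D{\left(J,-7 \right)} + t{\left(-17 \right)} = 286 \left(15 - 7 + 7\right) + \left(60 + 5 \left(-17\right)\right) = 286 \cdot 15 + \left(60 - 85\right) = 4290 - 25 = 4265$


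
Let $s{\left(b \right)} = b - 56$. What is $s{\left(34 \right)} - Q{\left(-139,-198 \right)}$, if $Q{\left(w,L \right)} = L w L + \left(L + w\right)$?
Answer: $5449671$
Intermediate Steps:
$s{\left(b \right)} = -56 + b$
$Q{\left(w,L \right)} = L + w + w L^{2}$ ($Q{\left(w,L \right)} = w L^{2} + \left(L + w\right) = L + w + w L^{2}$)
$s{\left(34 \right)} - Q{\left(-139,-198 \right)} = \left(-56 + 34\right) - \left(-198 - 139 - 139 \left(-198\right)^{2}\right) = -22 - \left(-198 - 139 - 5449356\right) = -22 - -5449693 = -22 + 5449693 = 5449671$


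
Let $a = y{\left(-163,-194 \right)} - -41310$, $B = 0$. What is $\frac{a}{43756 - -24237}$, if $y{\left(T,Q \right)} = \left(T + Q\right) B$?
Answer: $\frac{41310}{67993} \approx 0.60756$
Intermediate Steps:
$y{\left(T,Q \right)} = 0$ ($y{\left(T,Q \right)} = \left(T + Q\right) 0 = \left(Q + T\right) 0 = 0$)
$a = 41310$ ($a = 0 - -41310 = 0 + 41310 = 41310$)
$\frac{a}{43756 - -24237} = \frac{41310}{43756 - -24237} = \frac{41310}{43756 + 24237} = \frac{41310}{67993}$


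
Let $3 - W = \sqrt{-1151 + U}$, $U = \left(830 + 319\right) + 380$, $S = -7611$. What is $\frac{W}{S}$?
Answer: $- \frac{1}{2537} + \frac{\sqrt{42}}{2537} \approx 0.0021603$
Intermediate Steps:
$U = 1529$ ($U = 1149 + 380 = 1529$)
$W = 3 - 3 \sqrt{42}$ ($W = 3 - \sqrt{-1151 + 1529} = 3 - \sqrt{378} = 3 - 3 \sqrt{42} \approx -16.442$)
$\frac{W}{S} = \frac{3 - 3 \sqrt{42}}{-7611} = \left(3 - 3 \sqrt{42}\right) \left(- \frac{1}{7611}\right) = - \frac{1}{2537} + \frac{\sqrt{42}}{2537}$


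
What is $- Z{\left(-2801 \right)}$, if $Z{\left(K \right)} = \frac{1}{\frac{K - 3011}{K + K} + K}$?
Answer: $\frac{2801}{7842695} \approx 0.00035715$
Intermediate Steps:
$Z{\left(K \right)} = \frac{1}{K + \frac{-3011 + K}{2 K}}$ ($Z{\left(K \right)} = \frac{1}{\frac{-3011 + K}{2 K} + K} = \frac{1}{K + \frac{-3011 + K}{2 K}}$)
$- Z{\left(-2801 \right)} = - \frac{2 \left(-2801\right)}{-3011 - 2801 + 2 \left(-2801\right)^{2}} = - \frac{2 \left(-2801\right)}{-3011 - 2801 + 2 \cdot 7845601} = - \frac{2 \left(-2801\right)}{-3011 - 2801 + 15691202} = - \frac{2 \left(-2801\right)}{15685390} = \left(-1\right) \left(- \frac{2801}{7842695}\right) = \frac{2801}{7842695}$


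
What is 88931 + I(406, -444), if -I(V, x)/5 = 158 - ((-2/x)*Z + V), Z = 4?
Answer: 10008991/111 ≈ 90171.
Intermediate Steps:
I(V, x) = -790 - 40/x + 5*V (I(V, x) = -5*(158 - (-2/x*4 + V)) = -5*(158 - (-8/x + V)) = -5*(158 - (V - 8/x)) = -5*(158 + (-V + 8/x)) = -5*(158 - V + 8/x) = -790 - 40/x + 5*V)
88931 + I(406, -444) = 88931 + (-790 - 40/(-444) + 5*406) = 88931 + (-790 - 40*(-1/444) + 2030) = 88931 + (-790 + 10/111 + 2030) = 88931 + 137650/111 = 10008991/111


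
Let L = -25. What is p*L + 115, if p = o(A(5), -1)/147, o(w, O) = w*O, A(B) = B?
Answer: 17030/147 ≈ 115.85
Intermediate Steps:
o(w, O) = O*w
p = -5/147 (p = -1*5/147 = -5*1/147 = -5/147 ≈ -0.034014)
p*L + 115 = -5/147*(-25) + 115 = 125/147 + 115 = 17030/147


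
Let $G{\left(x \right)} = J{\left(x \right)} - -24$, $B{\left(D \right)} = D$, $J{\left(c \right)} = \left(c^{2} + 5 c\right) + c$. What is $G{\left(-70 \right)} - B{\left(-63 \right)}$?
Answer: $4567$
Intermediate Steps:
$J{\left(c \right)} = c^{2} + 6 c$
$G{\left(x \right)} = 24 + x \left(6 + x\right)$ ($G{\left(x \right)} = x \left(6 + x\right) - -24 = x \left(6 + x\right) + 24 = 24 + x \left(6 + x\right)$)
$G{\left(-70 \right)} - B{\left(-63 \right)} = \left(24 - 70 \left(6 - 70\right)\right) - -63 = \left(24 - -4480\right) + 63 = \left(24 + 4480\right) + 63 = 4504 + 63 = 4567$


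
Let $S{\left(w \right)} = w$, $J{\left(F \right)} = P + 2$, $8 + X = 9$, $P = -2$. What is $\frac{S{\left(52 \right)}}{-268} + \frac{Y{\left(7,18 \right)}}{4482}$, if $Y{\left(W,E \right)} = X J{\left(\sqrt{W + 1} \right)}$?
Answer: $- \frac{13}{67} \approx -0.19403$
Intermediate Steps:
$X = 1$ ($X = -8 + 9 = 1$)
$J{\left(F \right)} = 0$ ($J{\left(F \right)} = -2 + 2 = 0$)
$Y{\left(W,E \right)} = 0$ ($Y{\left(W,E \right)} = 1 \cdot 0 = 0$)
$\frac{S{\left(52 \right)}}{-268} + \frac{Y{\left(7,18 \right)}}{4482} = \frac{52}{-268} + \frac{0}{4482} = 52 \left(- \frac{1}{268}\right) + 0 \cdot \frac{1}{4482} = - \frac{13}{67} + 0 = - \frac{13}{67}$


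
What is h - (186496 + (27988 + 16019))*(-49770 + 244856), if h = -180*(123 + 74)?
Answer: -44967943718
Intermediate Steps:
h = -35460 (h = -180*197 = -35460)
h - (186496 + (27988 + 16019))*(-49770 + 244856) = -35460 - (186496 + (27988 + 16019))*(-49770 + 244856) = -35460 - (186496 + 44007)*195086 = -35460 - 230503*195086 = -35460 - 1*44967908258 = -35460 - 44967908258 = -44967943718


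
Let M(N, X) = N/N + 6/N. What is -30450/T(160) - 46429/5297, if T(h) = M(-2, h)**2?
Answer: -80739683/10594 ≈ -7621.3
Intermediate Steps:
M(N, X) = 1 + 6/N
T(h) = 4 (T(h) = ((6 - 2)/(-2))**2 = (-1/2*4)**2 = (-2)**2 = 4)
-30450/T(160) - 46429/5297 = -30450/4 - 46429/5297 = -30450*1/4 - 46429*1/5297 = -15225/2 - 46429/5297 = -80739683/10594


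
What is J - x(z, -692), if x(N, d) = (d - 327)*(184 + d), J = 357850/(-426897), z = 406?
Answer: -220984443694/426897 ≈ -5.1765e+5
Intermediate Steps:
J = -357850/426897 (J = 357850*(-1/426897) = -357850/426897 ≈ -0.83826)
x(N, d) = (-327 + d)*(184 + d)
J - x(z, -692) = -357850/426897 - (-60168 + (-692)² - 143*(-692)) = -357850/426897 - (-60168 + 478864 + 98956) = -357850/426897 - 1*517652 = -357850/426897 - 517652 = -220984443694/426897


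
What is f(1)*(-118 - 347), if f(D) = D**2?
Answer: -465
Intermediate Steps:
f(1)*(-118 - 347) = 1**2*(-118 - 347) = 1*(-465) = -465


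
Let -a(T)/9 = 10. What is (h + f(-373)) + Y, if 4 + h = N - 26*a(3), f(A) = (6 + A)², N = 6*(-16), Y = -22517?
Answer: 114412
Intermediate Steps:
a(T) = -90 (a(T) = -9*10 = -90)
N = -96
h = 2240 (h = -4 + (-96 - 26*(-90)) = -4 + (-96 + 2340) = -4 + 2244 = 2240)
(h + f(-373)) + Y = (2240 + (6 - 373)²) - 22517 = (2240 + (-367)²) - 22517 = (2240 + 134689) - 22517 = 136929 - 22517 = 114412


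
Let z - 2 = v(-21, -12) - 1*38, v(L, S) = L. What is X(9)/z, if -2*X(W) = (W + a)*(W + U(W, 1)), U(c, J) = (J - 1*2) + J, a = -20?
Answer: -33/38 ≈ -0.86842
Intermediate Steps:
U(c, J) = -2 + 2*J (U(c, J) = (J - 2) + J = (-2 + J) + J = -2 + 2*J)
z = -57 (z = 2 + (-21 - 1*38) = 2 + (-21 - 38) = 2 - 59 = -57)
X(W) = -W*(-20 + W)/2 (X(W) = -(W - 20)*(W + (-2 + 2*1))/2 = -(-20 + W)*(W + (-2 + 2))/2 = -(-20 + W)*(W + 0)/2 = -(-20 + W)*W/2 = -W*(-20 + W)/2)
X(9)/z = ((½)*9*(20 - 1*9))/(-57) = ((½)*9*(20 - 9))*(-1/57) = ((½)*9*11)*(-1/57) = (99/2)*(-1/57) = -33/38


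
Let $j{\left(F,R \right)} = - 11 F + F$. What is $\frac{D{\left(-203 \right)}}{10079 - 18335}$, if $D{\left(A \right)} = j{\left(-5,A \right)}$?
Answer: $- \frac{25}{4128} \approx -0.0060562$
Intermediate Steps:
$j{\left(F,R \right)} = - 10 F$
$D{\left(A \right)} = 50$ ($D{\left(A \right)} = \left(-10\right) \left(-5\right) = 50$)
$\frac{D{\left(-203 \right)}}{10079 - 18335} = \frac{50}{10079 - 18335} = \frac{50}{-8256} = 50 \left(- \frac{1}{8256}\right) = - \frac{25}{4128}$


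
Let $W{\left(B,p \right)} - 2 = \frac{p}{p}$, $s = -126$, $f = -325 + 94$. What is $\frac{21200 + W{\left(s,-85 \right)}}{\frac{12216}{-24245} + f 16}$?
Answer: $- \frac{514066735}{89621736} \approx -5.736$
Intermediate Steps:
$f = -231$
$W{\left(B,p \right)} = 3$ ($W{\left(B,p \right)} = 2 + \frac{p}{p} = 2 + 1 = 3$)
$\frac{21200 + W{\left(s,-85 \right)}}{\frac{12216}{-24245} + f 16} = \frac{21200 + 3}{\frac{12216}{-24245} - 3696} = \frac{21203}{12216 \left(- \frac{1}{24245}\right) - 3696} = \frac{21203}{- \frac{12216}{24245} - 3696} = \frac{21203}{- \frac{89621736}{24245}} = 21203 \left(- \frac{24245}{89621736}\right) = - \frac{514066735}{89621736}$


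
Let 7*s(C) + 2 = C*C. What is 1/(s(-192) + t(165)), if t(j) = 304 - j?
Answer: 1/5405 ≈ 0.00018501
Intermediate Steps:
s(C) = -2/7 + C**2/7 (s(C) = -2/7 + (C*C)/7 = -2/7 + C**2/7)
1/(s(-192) + t(165)) = 1/((-2/7 + (1/7)*(-192)**2) + (304 - 1*165)) = 1/((-2/7 + (1/7)*36864) + (304 - 165)) = 1/((-2/7 + 36864/7) + 139) = 1/(5266 + 139) = 1/5405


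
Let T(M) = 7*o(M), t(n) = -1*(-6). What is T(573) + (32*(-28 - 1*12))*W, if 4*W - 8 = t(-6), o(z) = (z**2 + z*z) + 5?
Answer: 4592161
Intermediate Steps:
o(z) = 5 + 2*z**2 (o(z) = (z**2 + z**2) + 5 = 2*z**2 + 5 = 5 + 2*z**2)
t(n) = 6
W = 7/2 (W = 2 + (1/4)*6 = 2 + 3/2 = 7/2 ≈ 3.5000)
T(M) = 35 + 14*M**2 (T(M) = 7*(5 + 2*M**2) = 35 + 14*M**2)
T(573) + (32*(-28 - 1*12))*W = (35 + 14*573**2) + (32*(-28 - 1*12))*(7/2) = (35 + 14*328329) + (32*(-28 - 12))*(7/2) = (35 + 4596606) + (32*(-40))*(7/2) = 4596641 - 1280*7/2 = 4596641 - 4480 = 4592161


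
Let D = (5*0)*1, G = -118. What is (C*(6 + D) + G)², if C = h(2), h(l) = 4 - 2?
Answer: 11236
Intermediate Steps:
h(l) = 2
C = 2
D = 0 (D = 0*1 = 0)
(C*(6 + D) + G)² = (2*(6 + 0) - 118)² = (2*6 - 118)² = (12 - 118)² = (-106)² = 11236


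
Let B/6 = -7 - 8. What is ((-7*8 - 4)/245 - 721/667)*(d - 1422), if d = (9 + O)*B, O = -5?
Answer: 77219406/32683 ≈ 2362.7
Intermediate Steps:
B = -90 (B = 6*(-7 - 8) = 6*(-15) = -90)
d = -360 (d = (9 - 5)*(-90) = 4*(-90) = -360)
((-7*8 - 4)/245 - 721/667)*(d - 1422) = ((-7*8 - 4)/245 - 721/667)*(-360 - 1422) = ((-56 - 4)*(1/245) - 721*1/667)*(-1782) = (-60*1/245 - 721/667)*(-1782) = (-12/49 - 721/667)*(-1782) = -43333/32683*(-1782) = 77219406/32683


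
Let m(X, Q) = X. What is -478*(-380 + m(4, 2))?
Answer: 179728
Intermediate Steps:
-478*(-380 + m(4, 2)) = -478*(-380 + 4) = -478*(-376) = 179728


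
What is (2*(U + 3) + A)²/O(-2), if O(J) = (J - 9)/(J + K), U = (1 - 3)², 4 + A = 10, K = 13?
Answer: -400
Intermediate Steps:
A = 6 (A = -4 + 10 = 6)
U = 4 (U = (-2)² = 4)
O(J) = (-9 + J)/(13 + J) (O(J) = (J - 9)/(J + 13) = (-9 + J)/(13 + J))
(2*(U + 3) + A)²/O(-2) = (2*(4 + 3) + 6)²/(((-9 - 2)/(13 - 2))) = (2*7 + 6)²/((-11/11)) = (14 + 6)²/(((1/11)*(-11))) = 20²/(-1) = 400*(-1) = -400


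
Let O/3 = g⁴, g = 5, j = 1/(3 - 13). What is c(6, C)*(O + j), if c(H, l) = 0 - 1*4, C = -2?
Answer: -37498/5 ≈ -7499.6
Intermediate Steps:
j = -⅒ (j = 1/(-10) = -⅒ ≈ -0.10000)
c(H, l) = -4 (c(H, l) = 0 - 4 = -4)
O = 1875 (O = 3*5⁴ = 3*625 = 1875)
c(6, C)*(O + j) = -4*(1875 - ⅒) = -4*18749/10 = -37498/5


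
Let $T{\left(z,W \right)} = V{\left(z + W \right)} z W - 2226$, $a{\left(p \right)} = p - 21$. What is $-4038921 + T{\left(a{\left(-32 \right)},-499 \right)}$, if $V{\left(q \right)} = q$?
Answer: $-18639891$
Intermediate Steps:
$a{\left(p \right)} = -21 + p$
$T{\left(z,W \right)} = -2226 + W z \left(W + z\right)$ ($T{\left(z,W \right)} = \left(z + W\right) z W - 2226 = \left(W + z\right) z W - 2226 = z \left(W + z\right) W - 2226 = W z \left(W + z\right) - 2226 = -2226 + W z \left(W + z\right)$)
$-4038921 + T{\left(a{\left(-32 \right)},-499 \right)} = -4038921 - \left(2226 + 499 \left(-21 - 32\right) \left(-499 - 53\right)\right) = -4038921 - \left(2226 - 26447 \left(-499 - 53\right)\right) = -4038921 - \left(2226 - -14598744\right) = -4038921 - 14600970 = -18639891$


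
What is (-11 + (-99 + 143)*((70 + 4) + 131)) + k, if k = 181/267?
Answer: 2405584/267 ≈ 9009.7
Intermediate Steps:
k = 181/267 (k = 181*(1/267) = 181/267 ≈ 0.67790)
(-11 + (-99 + 143)*((70 + 4) + 131)) + k = (-11 + (-99 + 143)*((70 + 4) + 131)) + 181/267 = (-11 + 44*(74 + 131)) + 181/267 = (-11 + 44*205) + 181/267 = (-11 + 9020) + 181/267 = 9009 + 181/267 = 2405584/267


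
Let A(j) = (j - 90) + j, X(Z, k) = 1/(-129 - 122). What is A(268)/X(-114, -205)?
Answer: -111946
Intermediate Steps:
X(Z, k) = -1/251 (X(Z, k) = 1/(-251) = -1/251)
A(j) = -90 + 2*j (A(j) = (-90 + j) + j = -90 + 2*j)
A(268)/X(-114, -205) = (-90 + 2*268)/(-1/251) = (-90 + 536)*(-251) = 446*(-251) = -111946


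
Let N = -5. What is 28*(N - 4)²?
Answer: 2268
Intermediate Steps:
28*(N - 4)² = 28*(-5 - 4)² = 28*(-9)² = 28*81 = 2268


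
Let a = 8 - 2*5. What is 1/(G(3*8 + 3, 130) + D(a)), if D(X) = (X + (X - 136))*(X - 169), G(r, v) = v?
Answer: 1/24070 ≈ 4.1545e-5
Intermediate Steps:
a = -2 (a = 8 - 10 = -2)
D(X) = (-169 + X)*(-136 + 2*X) (D(X) = (X + (-136 + X))*(-169 + X) = (-136 + 2*X)*(-169 + X) = (-169 + X)*(-136 + 2*X))
1/(G(3*8 + 3, 130) + D(a)) = 1/(130 + (22984 - 474*(-2) + 2*(-2)²)) = 1/(130 + (22984 + 948 + 2*4)) = 1/(130 + (22984 + 948 + 8)) = 1/(130 + 23940) = 1/24070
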